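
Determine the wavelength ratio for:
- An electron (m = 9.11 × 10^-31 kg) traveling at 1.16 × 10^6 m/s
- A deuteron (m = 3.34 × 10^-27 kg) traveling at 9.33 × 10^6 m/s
λ₁/λ₂ = 2.95 × 10^4

Using λ = h/(mv):

λ₁ = h/(m₁v₁) = 6.27 × 10^-10 m
λ₂ = h/(m₂v₂) = 2.13 × 10^-14 m

Ratio λ₁/λ₂ = (m₂v₂)/(m₁v₁)
         = (3.34 × 10^-27 kg × 9.33 × 10^6 m/s) / (9.11 × 10^-31 kg × 1.16 × 10^6 m/s)
         = 2.95 × 10^4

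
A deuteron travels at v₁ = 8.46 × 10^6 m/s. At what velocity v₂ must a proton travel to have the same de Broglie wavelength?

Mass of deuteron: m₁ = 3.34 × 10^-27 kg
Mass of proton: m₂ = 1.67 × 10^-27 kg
v₂ = 1.69 × 10^7 m/s

For equal de Broglie wavelengths: λ₁ = λ₂

h/(m₁v₁) = h/(m₂v₂)
m₁v₁ = m₂v₂
v₂ = v₁ · (m₁/m₂)

v₂ = 8.46 × 10^6 m/s × (3.34 × 10^-27 kg / 1.67 × 10^-27 kg)
v₂ = 1.69 × 10^7 m/s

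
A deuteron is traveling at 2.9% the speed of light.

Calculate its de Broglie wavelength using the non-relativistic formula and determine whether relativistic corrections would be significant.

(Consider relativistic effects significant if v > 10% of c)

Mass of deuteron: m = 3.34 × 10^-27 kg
No, relativistic corrections are not needed.

Using the non-relativistic de Broglie formula λ = h/(mv):

v = 2.9% × c = 8.694 × 10^6 m/s

λ = h/(mv)
λ = (6.626 × 10^-34 J·s) / (3.34 × 10^-27 kg × 8.694 × 10^6 m/s)
λ = 2.28 × 10^-14 m

Since v = 2.9% of c < 10% of c, relativistic corrections are NOT significant and this non-relativistic result is a good approximation.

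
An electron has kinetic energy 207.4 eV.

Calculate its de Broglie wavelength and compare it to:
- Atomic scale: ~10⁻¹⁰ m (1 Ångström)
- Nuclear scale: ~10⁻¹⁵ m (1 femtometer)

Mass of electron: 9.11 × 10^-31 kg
λ = 8.52 × 10^-11 m, which is between nuclear and atomic scales.

Using λ = h/√(2mKE):

KE = 207.4 eV = 3.323 × 10^-17 J

λ = h/√(2mKE)
λ = (6.626 × 10^-34 J·s) / √(2 × 9.11 × 10^-31 kg × 3.323 × 10^-17 J)
λ = 8.52 × 10^-11 m

Comparison:
- Atomic scale (10⁻¹⁰ m): λ is 0.85× this size
- Nuclear scale (10⁻¹⁵ m): λ is 8.5e+04× this size

The wavelength is between nuclear and atomic scales.

This wavelength is appropriate for probing atomic structure but too large for nuclear physics experiments.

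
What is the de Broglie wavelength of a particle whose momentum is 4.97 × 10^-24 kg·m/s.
1.33 × 10^-10 m

Using the de Broglie relation λ = h/p:

λ = h/p
λ = (6.626 × 10^-34 J·s) / (4.97 × 10^-24 kg·m/s)
λ = 1.33 × 10^-10 m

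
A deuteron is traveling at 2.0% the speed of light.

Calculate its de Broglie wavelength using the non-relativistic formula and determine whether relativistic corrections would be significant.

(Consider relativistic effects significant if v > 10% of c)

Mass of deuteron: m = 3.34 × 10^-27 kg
No, relativistic corrections are not needed.

Using the non-relativistic de Broglie formula λ = h/(mv):

v = 2.0% × c = 5.996 × 10^6 m/s

λ = h/(mv)
λ = (6.626 × 10^-34 J·s) / (3.34 × 10^-27 kg × 5.996 × 10^6 m/s)
λ = 3.31 × 10^-14 m

Since v = 2.0% of c < 10% of c, relativistic corrections are NOT significant and this non-relativistic result is a good approximation.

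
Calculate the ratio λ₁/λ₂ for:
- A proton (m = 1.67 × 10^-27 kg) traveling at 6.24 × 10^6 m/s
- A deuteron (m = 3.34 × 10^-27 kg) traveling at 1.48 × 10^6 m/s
λ₁/λ₂ = 0.474

Using λ = h/(mv):

λ₁ = h/(m₁v₁) = 6.36 × 10^-14 m
λ₂ = h/(m₂v₂) = 1.34 × 10^-13 m

Ratio λ₁/λ₂ = (m₂v₂)/(m₁v₁)
         = (3.34 × 10^-27 kg × 1.48 × 10^6 m/s) / (1.67 × 10^-27 kg × 6.24 × 10^6 m/s)
         = 0.474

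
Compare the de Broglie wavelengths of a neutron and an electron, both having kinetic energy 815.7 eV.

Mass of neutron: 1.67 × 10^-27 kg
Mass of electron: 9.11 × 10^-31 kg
The electron has the longer wavelength.

Using λ = h/√(2mKE):

For neutron: λ₁ = h/√(2m₁KE) = 1.00 × 10^-12 m
For electron: λ₂ = h/√(2m₂KE) = 4.29 × 10^-11 m

Since λ ∝ 1/√m at constant kinetic energy, the lighter particle has the longer wavelength.

The electron has the longer de Broglie wavelength.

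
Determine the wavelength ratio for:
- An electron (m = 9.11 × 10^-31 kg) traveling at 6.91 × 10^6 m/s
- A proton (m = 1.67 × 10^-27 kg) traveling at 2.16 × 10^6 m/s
λ₁/λ₂ = 573

Using λ = h/(mv):

λ₁ = h/(m₁v₁) = 1.05 × 10^-10 m
λ₂ = h/(m₂v₂) = 1.84 × 10^-13 m

Ratio λ₁/λ₂ = (m₂v₂)/(m₁v₁)
         = (1.67 × 10^-27 kg × 2.16 × 10^6 m/s) / (9.11 × 10^-31 kg × 6.91 × 10^6 m/s)
         = 573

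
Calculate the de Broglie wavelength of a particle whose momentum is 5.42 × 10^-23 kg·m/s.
1.22 × 10^-11 m

Using the de Broglie relation λ = h/p:

λ = h/p
λ = (6.626 × 10^-34 J·s) / (5.42 × 10^-23 kg·m/s)
λ = 1.22 × 10^-11 m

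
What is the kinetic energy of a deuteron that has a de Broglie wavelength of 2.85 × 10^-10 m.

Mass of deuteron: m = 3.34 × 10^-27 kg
8.09 × 10^-22 J (or 5.05 × 10^-3 eV)

From λ = h/√(2mKE), we solve for KE:

λ² = h²/(2mKE)
KE = h²/(2mλ²)
KE = (6.626 × 10^-34 J·s)² / (2 × 3.34 × 10^-27 kg × (2.85 × 10^-10 m)²)
KE = 8.09 × 10^-22 J
KE = 5.05 × 10^-3 eV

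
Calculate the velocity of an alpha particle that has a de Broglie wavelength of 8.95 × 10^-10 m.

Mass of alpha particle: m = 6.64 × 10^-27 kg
1.11 × 10^2 m/s

From the de Broglie relation λ = h/(mv), we solve for v:

v = h/(mλ)
v = (6.626 × 10^-34 J·s) / (6.64 × 10^-27 kg × 8.95 × 10^-10 m)
v = 1.11 × 10^2 m/s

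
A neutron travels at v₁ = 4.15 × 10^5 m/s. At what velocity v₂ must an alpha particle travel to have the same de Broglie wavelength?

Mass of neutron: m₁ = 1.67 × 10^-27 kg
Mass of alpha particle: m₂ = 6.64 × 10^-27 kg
v₂ = 1.04 × 10^5 m/s

For equal de Broglie wavelengths: λ₁ = λ₂

h/(m₁v₁) = h/(m₂v₂)
m₁v₁ = m₂v₂
v₂ = v₁ · (m₁/m₂)

v₂ = 4.15 × 10^5 m/s × (1.67 × 10^-27 kg / 6.64 × 10^-27 kg)
v₂ = 1.04 × 10^5 m/s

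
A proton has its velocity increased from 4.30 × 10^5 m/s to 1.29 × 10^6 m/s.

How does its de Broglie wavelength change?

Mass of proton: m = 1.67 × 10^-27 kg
The wavelength decreases by a factor of 3.

Using λ = h/(mv):

Initial wavelength: λ₁ = h/(mv₁) = 9.23 × 10^-13 m
Final wavelength: λ₂ = h/(mv₂) = 3.08 × 10^-13 m

Since λ ∝ 1/v, when velocity increases by a factor of 3, the wavelength decreases by a factor of 3.

λ₂/λ₁ = v₁/v₂ = 1/3

The wavelength decreases by a factor of 3.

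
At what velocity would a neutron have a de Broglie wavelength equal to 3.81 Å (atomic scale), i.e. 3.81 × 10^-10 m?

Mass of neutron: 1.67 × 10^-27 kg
1.04 × 10^3 m/s

From λ = h/(mv), solve for v:

v = h/(mλ)
v = (6.626 × 10^-34 J·s) / (1.67 × 10^-27 kg × 3.81 × 10^-10 m)
v = 1.04 × 10^3 m/s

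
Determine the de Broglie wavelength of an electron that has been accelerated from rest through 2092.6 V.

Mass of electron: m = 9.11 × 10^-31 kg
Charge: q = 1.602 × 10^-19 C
2.68 × 10^-11 m

When a particle is accelerated through voltage V, it gains kinetic energy KE = qV.

The de Broglie wavelength is then λ = h/√(2mqV):

λ = h/√(2mqV)
λ = (6.626 × 10^-34 J·s) / √(2 × 9.11 × 10^-31 kg × 1.602 × 10^-19 C × 2092.6 V)
λ = 2.68 × 10^-11 m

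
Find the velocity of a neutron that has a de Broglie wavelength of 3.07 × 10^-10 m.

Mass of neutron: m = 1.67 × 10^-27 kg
1.29 × 10^3 m/s

From the de Broglie relation λ = h/(mv), we solve for v:

v = h/(mλ)
v = (6.626 × 10^-34 J·s) / (1.67 × 10^-27 kg × 3.07 × 10^-10 m)
v = 1.29 × 10^3 m/s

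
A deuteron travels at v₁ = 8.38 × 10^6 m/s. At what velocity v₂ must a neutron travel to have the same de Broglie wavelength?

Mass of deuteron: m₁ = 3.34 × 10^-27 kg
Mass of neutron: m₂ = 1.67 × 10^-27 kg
v₂ = 1.68 × 10^7 m/s

For equal de Broglie wavelengths: λ₁ = λ₂

h/(m₁v₁) = h/(m₂v₂)
m₁v₁ = m₂v₂
v₂ = v₁ · (m₁/m₂)

v₂ = 8.38 × 10^6 m/s × (3.34 × 10^-27 kg / 1.67 × 10^-27 kg)
v₂ = 1.68 × 10^7 m/s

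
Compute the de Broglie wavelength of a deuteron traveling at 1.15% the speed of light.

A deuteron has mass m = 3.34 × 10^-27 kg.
5.75 × 10^-14 m

Using the de Broglie relation λ = h/(mv):

v = 1.15% × c = 3.448 × 10^6 m/s

λ = h/(mv)
λ = (6.626 × 10^-34 J·s) / (3.34 × 10^-27 kg × 3.448 × 10^6 m/s)
λ = 5.75 × 10^-14 m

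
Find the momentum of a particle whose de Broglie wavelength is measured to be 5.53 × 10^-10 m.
1.20 × 10^-24 kg·m/s

From the de Broglie relation λ = h/p, we solve for p:

p = h/λ
p = (6.626 × 10^-34 J·s) / (5.53 × 10^-10 m)
p = 1.20 × 10^-24 kg·m/s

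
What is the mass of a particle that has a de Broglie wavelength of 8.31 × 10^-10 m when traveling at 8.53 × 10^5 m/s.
9.35 × 10^-31 kg

From the de Broglie relation λ = h/(mv), we solve for m:

m = h/(λv)
m = (6.626 × 10^-34 J·s) / (8.31 × 10^-10 m × 8.53 × 10^5 m/s)
m = 9.35 × 10^-31 kg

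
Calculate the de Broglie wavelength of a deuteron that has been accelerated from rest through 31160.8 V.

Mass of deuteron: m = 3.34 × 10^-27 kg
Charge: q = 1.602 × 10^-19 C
1.15 × 10^-13 m

When a particle is accelerated through voltage V, it gains kinetic energy KE = qV.

The de Broglie wavelength is then λ = h/√(2mqV):

λ = h/√(2mqV)
λ = (6.626 × 10^-34 J·s) / √(2 × 3.34 × 10^-27 kg × 1.602 × 10^-19 C × 31160.8 V)
λ = 1.15 × 10^-13 m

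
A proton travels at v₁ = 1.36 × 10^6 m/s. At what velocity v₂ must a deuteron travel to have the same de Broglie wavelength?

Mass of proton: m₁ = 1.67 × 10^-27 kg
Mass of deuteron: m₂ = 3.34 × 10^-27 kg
v₂ = 6.80 × 10^5 m/s

For equal de Broglie wavelengths: λ₁ = λ₂

h/(m₁v₁) = h/(m₂v₂)
m₁v₁ = m₂v₂
v₂ = v₁ · (m₁/m₂)

v₂ = 1.36 × 10^6 m/s × (1.67 × 10^-27 kg / 3.34 × 10^-27 kg)
v₂ = 6.80 × 10^5 m/s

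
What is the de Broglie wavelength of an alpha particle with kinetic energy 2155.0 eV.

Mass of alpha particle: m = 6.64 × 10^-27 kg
3.09 × 10^-13 m

Using λ = h/√(2mKE):

First convert KE to Joules: KE = 2155.0 eV = 3.453 × 10^-16 J

λ = h/√(2mKE)
λ = (6.626 × 10^-34 J·s) / √(2 × 6.64 × 10^-27 kg × 3.453 × 10^-16 J)
λ = 3.09 × 10^-13 m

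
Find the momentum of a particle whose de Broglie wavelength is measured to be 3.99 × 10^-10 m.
1.66 × 10^-24 kg·m/s

From the de Broglie relation λ = h/p, we solve for p:

p = h/λ
p = (6.626 × 10^-34 J·s) / (3.99 × 10^-10 m)
p = 1.66 × 10^-24 kg·m/s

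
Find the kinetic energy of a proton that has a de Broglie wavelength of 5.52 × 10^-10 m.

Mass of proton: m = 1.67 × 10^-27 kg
4.31 × 10^-22 J (or 2.69 × 10^-3 eV)

From λ = h/√(2mKE), we solve for KE:

λ² = h²/(2mKE)
KE = h²/(2mλ²)
KE = (6.626 × 10^-34 J·s)² / (2 × 1.67 × 10^-27 kg × (5.52 × 10^-10 m)²)
KE = 4.31 × 10^-22 J
KE = 2.69 × 10^-3 eV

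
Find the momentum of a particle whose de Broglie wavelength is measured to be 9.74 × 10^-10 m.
6.80 × 10^-25 kg·m/s

From the de Broglie relation λ = h/p, we solve for p:

p = h/λ
p = (6.626 × 10^-34 J·s) / (9.74 × 10^-10 m)
p = 6.80 × 10^-25 kg·m/s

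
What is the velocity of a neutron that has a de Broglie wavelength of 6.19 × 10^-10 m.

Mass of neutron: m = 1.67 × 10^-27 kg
6.41 × 10^2 m/s

From the de Broglie relation λ = h/(mv), we solve for v:

v = h/(mλ)
v = (6.626 × 10^-34 J·s) / (1.67 × 10^-27 kg × 6.19 × 10^-10 m)
v = 6.41 × 10^2 m/s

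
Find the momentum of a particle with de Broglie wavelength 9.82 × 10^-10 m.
6.75 × 10^-25 kg·m/s

From the de Broglie relation λ = h/p, we solve for p:

p = h/λ
p = (6.626 × 10^-34 J·s) / (9.82 × 10^-10 m)
p = 6.75 × 10^-25 kg·m/s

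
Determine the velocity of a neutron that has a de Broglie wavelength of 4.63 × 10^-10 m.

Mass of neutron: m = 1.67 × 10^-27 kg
8.57 × 10^2 m/s

From the de Broglie relation λ = h/(mv), we solve for v:

v = h/(mλ)
v = (6.626 × 10^-34 J·s) / (1.67 × 10^-27 kg × 4.63 × 10^-10 m)
v = 8.57 × 10^2 m/s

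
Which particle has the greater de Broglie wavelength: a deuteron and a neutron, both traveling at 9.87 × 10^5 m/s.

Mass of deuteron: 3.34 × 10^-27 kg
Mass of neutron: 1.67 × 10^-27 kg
The neutron has the longer wavelength.

Using λ = h/(mv), since both particles have the same velocity, the wavelength depends only on mass.

For deuteron: λ₁ = h/(m₁v) = 2.01 × 10^-13 m
For neutron: λ₂ = h/(m₂v) = 4.02 × 10^-13 m

Since λ ∝ 1/m at constant velocity, the lighter particle has the longer wavelength.

The neutron has the longer de Broglie wavelength.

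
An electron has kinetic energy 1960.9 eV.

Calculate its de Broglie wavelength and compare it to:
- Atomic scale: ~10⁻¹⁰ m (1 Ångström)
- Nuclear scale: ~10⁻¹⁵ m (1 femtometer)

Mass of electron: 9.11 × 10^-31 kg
λ = 2.77 × 10^-11 m, which is between nuclear and atomic scales.

Using λ = h/√(2mKE):

KE = 1960.9 eV = 3.142 × 10^-16 J

λ = h/√(2mKE)
λ = (6.626 × 10^-34 J·s) / √(2 × 9.11 × 10^-31 kg × 3.142 × 10^-16 J)
λ = 2.77 × 10^-11 m

Comparison:
- Atomic scale (10⁻¹⁰ m): λ is 0.28× this size
- Nuclear scale (10⁻¹⁵ m): λ is 2.8e+04× this size

The wavelength is between nuclear and atomic scales.

This wavelength is appropriate for probing atomic structure but too large for nuclear physics experiments.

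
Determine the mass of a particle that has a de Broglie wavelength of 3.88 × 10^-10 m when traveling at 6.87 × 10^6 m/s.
2.49 × 10^-31 kg

From the de Broglie relation λ = h/(mv), we solve for m:

m = h/(λv)
m = (6.626 × 10^-34 J·s) / (3.88 × 10^-10 m × 6.87 × 10^6 m/s)
m = 2.49 × 10^-31 kg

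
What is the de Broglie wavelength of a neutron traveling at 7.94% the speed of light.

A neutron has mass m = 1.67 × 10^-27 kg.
1.67 × 10^-14 m

Using the de Broglie relation λ = h/(mv):

v = 7.94% × c = 2.380 × 10^7 m/s

λ = h/(mv)
λ = (6.626 × 10^-34 J·s) / (1.67 × 10^-27 kg × 2.380 × 10^7 m/s)
λ = 1.67 × 10^-14 m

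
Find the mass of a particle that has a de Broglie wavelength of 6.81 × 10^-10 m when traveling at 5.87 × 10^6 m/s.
1.66 × 10^-31 kg

From the de Broglie relation λ = h/(mv), we solve for m:

m = h/(λv)
m = (6.626 × 10^-34 J·s) / (6.81 × 10^-10 m × 5.87 × 10^6 m/s)
m = 1.66 × 10^-31 kg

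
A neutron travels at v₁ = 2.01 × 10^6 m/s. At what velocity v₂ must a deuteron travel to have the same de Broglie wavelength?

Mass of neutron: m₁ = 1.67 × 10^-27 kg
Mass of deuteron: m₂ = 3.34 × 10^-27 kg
v₂ = 1.00 × 10^6 m/s

For equal de Broglie wavelengths: λ₁ = λ₂

h/(m₁v₁) = h/(m₂v₂)
m₁v₁ = m₂v₂
v₂ = v₁ · (m₁/m₂)

v₂ = 2.01 × 10^6 m/s × (1.67 × 10^-27 kg / 3.34 × 10^-27 kg)
v₂ = 1.00 × 10^6 m/s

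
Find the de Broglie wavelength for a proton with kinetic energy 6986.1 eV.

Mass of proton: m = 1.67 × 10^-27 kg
3.43 × 10^-13 m

Using λ = h/√(2mKE):

First convert KE to Joules: KE = 6986.1 eV = 1.119 × 10^-15 J

λ = h/√(2mKE)
λ = (6.626 × 10^-34 J·s) / √(2 × 1.67 × 10^-27 kg × 1.119 × 10^-15 J)
λ = 3.43 × 10^-13 m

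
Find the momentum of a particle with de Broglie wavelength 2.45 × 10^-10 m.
2.70 × 10^-24 kg·m/s

From the de Broglie relation λ = h/p, we solve for p:

p = h/λ
p = (6.626 × 10^-34 J·s) / (2.45 × 10^-10 m)
p = 2.70 × 10^-24 kg·m/s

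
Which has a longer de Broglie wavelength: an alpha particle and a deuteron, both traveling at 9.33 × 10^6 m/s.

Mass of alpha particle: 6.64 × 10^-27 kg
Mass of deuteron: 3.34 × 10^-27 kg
The deuteron has the longer wavelength.

Using λ = h/(mv), since both particles have the same velocity, the wavelength depends only on mass.

For alpha particle: λ₁ = h/(m₁v) = 1.07 × 10^-14 m
For deuteron: λ₂ = h/(m₂v) = 2.13 × 10^-14 m

Since λ ∝ 1/m at constant velocity, the lighter particle has the longer wavelength.

The deuteron has the longer de Broglie wavelength.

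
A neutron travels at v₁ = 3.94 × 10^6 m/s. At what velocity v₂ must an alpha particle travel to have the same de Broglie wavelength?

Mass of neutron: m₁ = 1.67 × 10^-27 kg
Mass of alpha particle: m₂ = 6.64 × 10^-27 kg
v₂ = 9.91 × 10^5 m/s

For equal de Broglie wavelengths: λ₁ = λ₂

h/(m₁v₁) = h/(m₂v₂)
m₁v₁ = m₂v₂
v₂ = v₁ · (m₁/m₂)

v₂ = 3.94 × 10^6 m/s × (1.67 × 10^-27 kg / 6.64 × 10^-27 kg)
v₂ = 9.91 × 10^5 m/s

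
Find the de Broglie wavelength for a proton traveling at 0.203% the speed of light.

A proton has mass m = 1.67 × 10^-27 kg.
6.52 × 10^-13 m

Using the de Broglie relation λ = h/(mv):

v = 0.203% × c = 6.086 × 10^5 m/s

λ = h/(mv)
λ = (6.626 × 10^-34 J·s) / (1.67 × 10^-27 kg × 6.086 × 10^5 m/s)
λ = 6.52 × 10^-13 m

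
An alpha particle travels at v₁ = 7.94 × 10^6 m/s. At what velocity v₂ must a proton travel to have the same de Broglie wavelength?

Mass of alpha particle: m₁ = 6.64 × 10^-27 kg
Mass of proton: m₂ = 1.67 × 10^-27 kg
v₂ = 3.16 × 10^7 m/s

For equal de Broglie wavelengths: λ₁ = λ₂

h/(m₁v₁) = h/(m₂v₂)
m₁v₁ = m₂v₂
v₂ = v₁ · (m₁/m₂)

v₂ = 7.94 × 10^6 m/s × (6.64 × 10^-27 kg / 1.67 × 10^-27 kg)
v₂ = 3.16 × 10^7 m/s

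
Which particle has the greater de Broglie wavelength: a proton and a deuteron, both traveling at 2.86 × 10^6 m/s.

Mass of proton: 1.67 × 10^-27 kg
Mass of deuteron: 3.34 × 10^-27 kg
The proton has the longer wavelength.

Using λ = h/(mv), since both particles have the same velocity, the wavelength depends only on mass.

For proton: λ₁ = h/(m₁v) = 1.39 × 10^-13 m
For deuteron: λ₂ = h/(m₂v) = 6.94 × 10^-14 m

Since λ ∝ 1/m at constant velocity, the lighter particle has the longer wavelength.

The proton has the longer de Broglie wavelength.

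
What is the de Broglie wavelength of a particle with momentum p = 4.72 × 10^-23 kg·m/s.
1.40 × 10^-11 m

Using the de Broglie relation λ = h/p:

λ = h/p
λ = (6.626 × 10^-34 J·s) / (4.72 × 10^-23 kg·m/s)
λ = 1.40 × 10^-11 m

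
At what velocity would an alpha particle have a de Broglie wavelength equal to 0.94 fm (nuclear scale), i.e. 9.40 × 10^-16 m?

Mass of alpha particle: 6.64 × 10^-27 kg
1.06 × 10^8 m/s

From λ = h/(mv), solve for v:

v = h/(mλ)
v = (6.626 × 10^-34 J·s) / (6.64 × 10^-27 kg × 9.40 × 10^-16 m)
v = 1.06 × 10^8 m/s

Note: This velocity is 35.4% of the speed of light, so relativistic corrections would be needed for a more accurate calculation.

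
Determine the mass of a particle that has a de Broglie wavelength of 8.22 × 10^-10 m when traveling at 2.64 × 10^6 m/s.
3.05 × 10^-31 kg

From the de Broglie relation λ = h/(mv), we solve for m:

m = h/(λv)
m = (6.626 × 10^-34 J·s) / (8.22 × 10^-10 m × 2.64 × 10^6 m/s)
m = 3.05 × 10^-31 kg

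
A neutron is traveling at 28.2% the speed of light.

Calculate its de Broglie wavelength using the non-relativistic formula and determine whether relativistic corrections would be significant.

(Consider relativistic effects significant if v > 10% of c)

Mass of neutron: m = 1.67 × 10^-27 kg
Yes, relativistic corrections are needed.

Using the non-relativistic de Broglie formula λ = h/(mv):

v = 28.2% × c = 8.454 × 10^7 m/s

λ = h/(mv)
λ = (6.626 × 10^-34 J·s) / (1.67 × 10^-27 kg × 8.454 × 10^7 m/s)
λ = 4.69 × 10^-15 m

Since v = 28.2% of c > 10% of c, relativistic corrections ARE significant and the actual wavelength would differ from this non-relativistic estimate.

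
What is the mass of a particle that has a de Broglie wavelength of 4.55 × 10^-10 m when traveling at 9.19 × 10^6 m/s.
1.58 × 10^-31 kg

From the de Broglie relation λ = h/(mv), we solve for m:

m = h/(λv)
m = (6.626 × 10^-34 J·s) / (4.55 × 10^-10 m × 9.19 × 10^6 m/s)
m = 1.58 × 10^-31 kg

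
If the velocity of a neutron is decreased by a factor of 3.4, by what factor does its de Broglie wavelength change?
The wavelength increases by a factor of 3.4.

From λ = h/(mv), the wavelength is inversely proportional to velocity:

λ ∝ 1/v

If v → v/3.4, then λ → 3.4λ

When velocity is decreased by a factor of 3.4, the wavelength increases by a factor of 3.4.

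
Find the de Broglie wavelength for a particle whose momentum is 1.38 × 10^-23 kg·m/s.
4.80 × 10^-11 m

Using the de Broglie relation λ = h/p:

λ = h/p
λ = (6.626 × 10^-34 J·s) / (1.38 × 10^-23 kg·m/s)
λ = 4.80 × 10^-11 m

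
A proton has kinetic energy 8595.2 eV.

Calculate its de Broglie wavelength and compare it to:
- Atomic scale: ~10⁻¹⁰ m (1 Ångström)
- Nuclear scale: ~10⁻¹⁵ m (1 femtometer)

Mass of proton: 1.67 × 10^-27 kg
λ = 3.09 × 10^-13 m, which is between nuclear and atomic scales.

Using λ = h/√(2mKE):

KE = 8595.2 eV = 1.377 × 10^-15 J

λ = h/√(2mKE)
λ = (6.626 × 10^-34 J·s) / √(2 × 1.67 × 10^-27 kg × 1.377 × 10^-15 J)
λ = 3.09 × 10^-13 m

Comparison:
- Atomic scale (10⁻¹⁰ m): λ is 0.0031× this size
- Nuclear scale (10⁻¹⁵ m): λ is 3.1e+02× this size

The wavelength is between nuclear and atomic scales.

This wavelength is appropriate for probing atomic structure but too large for nuclear physics experiments.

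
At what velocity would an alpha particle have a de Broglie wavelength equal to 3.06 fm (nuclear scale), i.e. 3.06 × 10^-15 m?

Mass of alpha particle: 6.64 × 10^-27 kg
3.26 × 10^7 m/s

From λ = h/(mv), solve for v:

v = h/(mλ)
v = (6.626 × 10^-34 J·s) / (6.64 × 10^-27 kg × 3.06 × 10^-15 m)
v = 3.26 × 10^7 m/s

Note: This velocity is 10.9% of the speed of light, so relativistic corrections would be needed for a more accurate calculation.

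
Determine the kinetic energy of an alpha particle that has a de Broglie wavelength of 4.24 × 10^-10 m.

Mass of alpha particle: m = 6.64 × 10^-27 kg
1.84 × 10^-22 J (or 1.15 × 10^-3 eV)

From λ = h/√(2mKE), we solve for KE:

λ² = h²/(2mKE)
KE = h²/(2mλ²)
KE = (6.626 × 10^-34 J·s)² / (2 × 6.64 × 10^-27 kg × (4.24 × 10^-10 m)²)
KE = 1.84 × 10^-22 J
KE = 1.15 × 10^-3 eV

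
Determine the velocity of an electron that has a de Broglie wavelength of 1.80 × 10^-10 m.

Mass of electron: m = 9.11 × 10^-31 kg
4.04 × 10^6 m/s

From the de Broglie relation λ = h/(mv), we solve for v:

v = h/(mλ)
v = (6.626 × 10^-34 J·s) / (9.11 × 10^-31 kg × 1.80 × 10^-10 m)
v = 4.04 × 10^6 m/s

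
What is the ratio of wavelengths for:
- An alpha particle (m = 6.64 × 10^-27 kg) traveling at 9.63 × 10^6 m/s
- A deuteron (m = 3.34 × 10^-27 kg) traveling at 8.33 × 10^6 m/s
λ₁/λ₂ = 0.435

Using λ = h/(mv):

λ₁ = h/(m₁v₁) = 1.04 × 10^-14 m
λ₂ = h/(m₂v₂) = 2.38 × 10^-14 m

Ratio λ₁/λ₂ = (m₂v₂)/(m₁v₁)
         = (3.34 × 10^-27 kg × 8.33 × 10^6 m/s) / (6.64 × 10^-27 kg × 9.63 × 10^6 m/s)
         = 0.435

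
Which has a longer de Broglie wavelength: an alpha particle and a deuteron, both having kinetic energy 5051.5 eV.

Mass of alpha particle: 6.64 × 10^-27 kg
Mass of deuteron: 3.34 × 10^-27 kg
The deuteron has the longer wavelength.

Using λ = h/√(2mKE):

For alpha particle: λ₁ = h/√(2m₁KE) = 2.02 × 10^-13 m
For deuteron: λ₂ = h/√(2m₂KE) = 2.85 × 10^-13 m

Since λ ∝ 1/√m at constant kinetic energy, the lighter particle has the longer wavelength.

The deuteron has the longer de Broglie wavelength.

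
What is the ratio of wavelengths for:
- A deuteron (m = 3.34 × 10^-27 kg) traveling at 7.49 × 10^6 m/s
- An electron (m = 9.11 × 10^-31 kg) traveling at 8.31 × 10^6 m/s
λ₁/λ₂ = 3.03 × 10^-4

Using λ = h/(mv):

λ₁ = h/(m₁v₁) = 2.65 × 10^-14 m
λ₂ = h/(m₂v₂) = 8.75 × 10^-11 m

Ratio λ₁/λ₂ = (m₂v₂)/(m₁v₁)
         = (9.11 × 10^-31 kg × 8.31 × 10^6 m/s) / (3.34 × 10^-27 kg × 7.49 × 10^6 m/s)
         = 3.03 × 10^-4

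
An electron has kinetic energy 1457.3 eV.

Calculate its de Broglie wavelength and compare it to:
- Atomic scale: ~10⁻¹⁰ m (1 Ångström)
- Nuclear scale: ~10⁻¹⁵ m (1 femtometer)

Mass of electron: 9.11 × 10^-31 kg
λ = 3.21 × 10^-11 m, which is between nuclear and atomic scales.

Using λ = h/√(2mKE):

KE = 1457.3 eV = 2.335 × 10^-16 J

λ = h/√(2mKE)
λ = (6.626 × 10^-34 J·s) / √(2 × 9.11 × 10^-31 kg × 2.335 × 10^-16 J)
λ = 3.21 × 10^-11 m

Comparison:
- Atomic scale (10⁻¹⁰ m): λ is 0.32× this size
- Nuclear scale (10⁻¹⁵ m): λ is 3.2e+04× this size

The wavelength is between nuclear and atomic scales.

This wavelength is appropriate for probing atomic structure but too large for nuclear physics experiments.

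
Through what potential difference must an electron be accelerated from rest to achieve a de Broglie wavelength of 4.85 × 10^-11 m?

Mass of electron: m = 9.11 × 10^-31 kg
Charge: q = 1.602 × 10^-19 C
639 V

From λ = h/√(2mqV), we solve for V:

λ² = h²/(2mqV)
V = h²/(2mqλ²)
V = (6.626 × 10^-34 J·s)² / (2 × 9.11 × 10^-31 kg × 1.602 × 10^-19 C × (4.85 × 10^-11 m)²)
V = 639 V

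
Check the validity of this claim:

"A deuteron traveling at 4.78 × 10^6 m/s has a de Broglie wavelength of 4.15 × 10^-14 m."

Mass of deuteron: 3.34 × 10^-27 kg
True

The claim is correct.

Using λ = h/(mv):
λ = (6.626 × 10^-34 J·s) / (3.34 × 10^-27 kg × 4.78 × 10^6 m/s)
λ = 4.15 × 10^-14 m

This matches the claimed value.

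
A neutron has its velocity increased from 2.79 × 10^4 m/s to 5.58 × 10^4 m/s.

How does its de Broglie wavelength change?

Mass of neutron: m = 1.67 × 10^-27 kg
The wavelength decreases by a factor of 2.

Using λ = h/(mv):

Initial wavelength: λ₁ = h/(mv₁) = 1.42 × 10^-11 m
Final wavelength: λ₂ = h/(mv₂) = 7.11 × 10^-12 m

Since λ ∝ 1/v, when velocity increases by a factor of 2, the wavelength decreases by a factor of 2.

λ₂/λ₁ = v₁/v₂ = 1/2

The wavelength decreases by a factor of 2.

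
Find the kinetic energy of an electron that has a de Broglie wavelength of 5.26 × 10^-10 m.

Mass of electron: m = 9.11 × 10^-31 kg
8.71 × 10^-19 J (or 5.44 eV)

From λ = h/√(2mKE), we solve for KE:

λ² = h²/(2mKE)
KE = h²/(2mλ²)
KE = (6.626 × 10^-34 J·s)² / (2 × 9.11 × 10^-31 kg × (5.26 × 10^-10 m)²)
KE = 8.71 × 10^-19 J
KE = 5.44 eV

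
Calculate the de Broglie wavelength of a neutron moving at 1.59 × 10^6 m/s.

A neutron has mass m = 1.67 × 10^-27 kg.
2.50 × 10^-13 m

Using the de Broglie relation λ = h/(mv):

λ = h/(mv)
λ = (6.626 × 10^-34 J·s) / (1.67 × 10^-27 kg × 1.59 × 10^6 m/s)
λ = 2.50 × 10^-13 m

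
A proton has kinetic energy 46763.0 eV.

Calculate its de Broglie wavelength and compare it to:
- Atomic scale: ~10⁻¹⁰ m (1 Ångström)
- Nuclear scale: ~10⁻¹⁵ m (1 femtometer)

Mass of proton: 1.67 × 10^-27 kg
λ = 1.32 × 10^-13 m, which is between nuclear and atomic scales.

Using λ = h/√(2mKE):

KE = 46763.0 eV = 7.492 × 10^-15 J

λ = h/√(2mKE)
λ = (6.626 × 10^-34 J·s) / √(2 × 1.67 × 10^-27 kg × 7.492 × 10^-15 J)
λ = 1.32 × 10^-13 m

Comparison:
- Atomic scale (10⁻¹⁰ m): λ is 0.0013× this size
- Nuclear scale (10⁻¹⁵ m): λ is 1.3e+02× this size

The wavelength is between nuclear and atomic scales.

This wavelength is appropriate for probing atomic structure but too large for nuclear physics experiments.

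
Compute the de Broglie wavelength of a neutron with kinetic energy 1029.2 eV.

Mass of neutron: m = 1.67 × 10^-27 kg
8.93 × 10^-13 m

Using λ = h/√(2mKE):

First convert KE to Joules: KE = 1029.2 eV = 1.649 × 10^-16 J

λ = h/√(2mKE)
λ = (6.626 × 10^-34 J·s) / √(2 × 1.67 × 10^-27 kg × 1.649 × 10^-16 J)
λ = 8.93 × 10^-13 m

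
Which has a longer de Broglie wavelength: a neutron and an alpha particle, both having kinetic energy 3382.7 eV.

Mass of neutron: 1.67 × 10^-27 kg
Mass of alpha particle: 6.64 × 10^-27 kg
The neutron has the longer wavelength.

Using λ = h/√(2mKE):

For neutron: λ₁ = h/√(2m₁KE) = 4.92 × 10^-13 m
For alpha particle: λ₂ = h/√(2m₂KE) = 2.47 × 10^-13 m

Since λ ∝ 1/√m at constant kinetic energy, the lighter particle has the longer wavelength.

The neutron has the longer de Broglie wavelength.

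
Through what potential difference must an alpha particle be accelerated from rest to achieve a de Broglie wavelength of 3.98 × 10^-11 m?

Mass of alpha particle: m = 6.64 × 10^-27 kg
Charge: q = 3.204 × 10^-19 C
6.51 × 10^-2 V

From λ = h/√(2mqV), we solve for V:

λ² = h²/(2mqV)
V = h²/(2mqλ²)
V = (6.626 × 10^-34 J·s)² / (2 × 6.64 × 10^-27 kg × 3.204 × 10^-19 C × (3.98 × 10^-11 m)²)
V = 6.51 × 10^-2 V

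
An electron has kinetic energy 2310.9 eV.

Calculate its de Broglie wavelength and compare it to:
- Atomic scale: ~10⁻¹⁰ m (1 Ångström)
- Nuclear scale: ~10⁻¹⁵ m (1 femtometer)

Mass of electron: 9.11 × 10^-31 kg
λ = 2.55 × 10^-11 m, which is between nuclear and atomic scales.

Using λ = h/√(2mKE):

KE = 2310.9 eV = 3.702 × 10^-16 J

λ = h/√(2mKE)
λ = (6.626 × 10^-34 J·s) / √(2 × 9.11 × 10^-31 kg × 3.702 × 10^-16 J)
λ = 2.55 × 10^-11 m

Comparison:
- Atomic scale (10⁻¹⁰ m): λ is 0.26× this size
- Nuclear scale (10⁻¹⁵ m): λ is 2.6e+04× this size

The wavelength is between nuclear and atomic scales.

This wavelength is appropriate for probing atomic structure but too large for nuclear physics experiments.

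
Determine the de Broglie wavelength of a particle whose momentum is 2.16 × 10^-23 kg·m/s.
3.07 × 10^-11 m

Using the de Broglie relation λ = h/p:

λ = h/p
λ = (6.626 × 10^-34 J·s) / (2.16 × 10^-23 kg·m/s)
λ = 3.07 × 10^-11 m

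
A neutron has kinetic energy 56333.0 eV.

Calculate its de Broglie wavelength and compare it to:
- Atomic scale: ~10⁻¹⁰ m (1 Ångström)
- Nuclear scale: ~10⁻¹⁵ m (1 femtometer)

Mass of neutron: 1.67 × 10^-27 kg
λ = 1.21 × 10^-13 m, which is between nuclear and atomic scales.

Using λ = h/√(2mKE):

KE = 56333.0 eV = 9.026 × 10^-15 J

λ = h/√(2mKE)
λ = (6.626 × 10^-34 J·s) / √(2 × 1.67 × 10^-27 kg × 9.026 × 10^-15 J)
λ = 1.21 × 10^-13 m

Comparison:
- Atomic scale (10⁻¹⁰ m): λ is 0.0012× this size
- Nuclear scale (10⁻¹⁵ m): λ is 1.2e+02× this size

The wavelength is between nuclear and atomic scales.

This wavelength is appropriate for probing atomic structure but too large for nuclear physics experiments.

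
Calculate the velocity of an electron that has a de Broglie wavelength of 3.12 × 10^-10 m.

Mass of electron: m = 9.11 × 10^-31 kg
2.33 × 10^6 m/s

From the de Broglie relation λ = h/(mv), we solve for v:

v = h/(mλ)
v = (6.626 × 10^-34 J·s) / (9.11 × 10^-31 kg × 3.12 × 10^-10 m)
v = 2.33 × 10^6 m/s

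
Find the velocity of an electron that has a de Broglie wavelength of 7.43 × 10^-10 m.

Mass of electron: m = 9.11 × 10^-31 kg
9.79 × 10^5 m/s

From the de Broglie relation λ = h/(mv), we solve for v:

v = h/(mλ)
v = (6.626 × 10^-34 J·s) / (9.11 × 10^-31 kg × 7.43 × 10^-10 m)
v = 9.79 × 10^5 m/s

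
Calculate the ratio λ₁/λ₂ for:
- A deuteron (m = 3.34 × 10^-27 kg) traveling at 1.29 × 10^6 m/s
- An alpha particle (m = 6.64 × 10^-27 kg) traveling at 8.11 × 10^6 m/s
λ₁/λ₂ = 12.5

Using λ = h/(mv):

λ₁ = h/(m₁v₁) = 1.54 × 10^-13 m
λ₂ = h/(m₂v₂) = 1.23 × 10^-14 m

Ratio λ₁/λ₂ = (m₂v₂)/(m₁v₁)
         = (6.64 × 10^-27 kg × 8.11 × 10^6 m/s) / (3.34 × 10^-27 kg × 1.29 × 10^6 m/s)
         = 12.5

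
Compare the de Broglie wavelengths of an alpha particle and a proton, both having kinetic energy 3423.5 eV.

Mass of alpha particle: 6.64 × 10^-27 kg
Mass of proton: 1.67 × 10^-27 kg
The proton has the longer wavelength.

Using λ = h/√(2mKE):

For alpha particle: λ₁ = h/√(2m₁KE) = 2.46 × 10^-13 m
For proton: λ₂ = h/√(2m₂KE) = 4.90 × 10^-13 m

Since λ ∝ 1/√m at constant kinetic energy, the lighter particle has the longer wavelength.

The proton has the longer de Broglie wavelength.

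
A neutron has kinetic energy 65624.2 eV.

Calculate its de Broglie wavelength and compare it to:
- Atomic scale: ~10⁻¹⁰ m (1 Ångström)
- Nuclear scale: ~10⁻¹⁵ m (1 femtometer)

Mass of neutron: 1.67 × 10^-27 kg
λ = 1.12 × 10^-13 m, which is between nuclear and atomic scales.

Using λ = h/√(2mKE):

KE = 65624.2 eV = 1.051 × 10^-14 J

λ = h/√(2mKE)
λ = (6.626 × 10^-34 J·s) / √(2 × 1.67 × 10^-27 kg × 1.051 × 10^-14 J)
λ = 1.12 × 10^-13 m

Comparison:
- Atomic scale (10⁻¹⁰ m): λ is 0.0011× this size
- Nuclear scale (10⁻¹⁵ m): λ is 1.1e+02× this size

The wavelength is between nuclear and atomic scales.

This wavelength is appropriate for probing atomic structure but too large for nuclear physics experiments.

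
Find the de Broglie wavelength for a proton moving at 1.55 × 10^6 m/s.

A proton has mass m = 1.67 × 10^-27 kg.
2.56 × 10^-13 m

Using the de Broglie relation λ = h/(mv):

λ = h/(mv)
λ = (6.626 × 10^-34 J·s) / (1.67 × 10^-27 kg × 1.55 × 10^6 m/s)
λ = 2.56 × 10^-13 m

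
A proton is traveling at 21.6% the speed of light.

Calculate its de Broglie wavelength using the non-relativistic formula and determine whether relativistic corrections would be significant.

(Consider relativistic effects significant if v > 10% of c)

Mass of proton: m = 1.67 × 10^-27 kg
Yes, relativistic corrections are needed.

Using the non-relativistic de Broglie formula λ = h/(mv):

v = 21.6% × c = 6.476 × 10^7 m/s

λ = h/(mv)
λ = (6.626 × 10^-34 J·s) / (1.67 × 10^-27 kg × 6.476 × 10^7 m/s)
λ = 6.13 × 10^-15 m

Since v = 21.6% of c > 10% of c, relativistic corrections ARE significant and the actual wavelength would differ from this non-relativistic estimate.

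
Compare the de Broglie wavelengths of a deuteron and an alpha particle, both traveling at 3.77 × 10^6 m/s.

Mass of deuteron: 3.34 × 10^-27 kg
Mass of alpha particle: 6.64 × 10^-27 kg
The deuteron has the longer wavelength.

Using λ = h/(mv), since both particles have the same velocity, the wavelength depends only on mass.

For deuteron: λ₁ = h/(m₁v) = 5.26 × 10^-14 m
For alpha particle: λ₂ = h/(m₂v) = 2.65 × 10^-14 m

Since λ ∝ 1/m at constant velocity, the lighter particle has the longer wavelength.

The deuteron has the longer de Broglie wavelength.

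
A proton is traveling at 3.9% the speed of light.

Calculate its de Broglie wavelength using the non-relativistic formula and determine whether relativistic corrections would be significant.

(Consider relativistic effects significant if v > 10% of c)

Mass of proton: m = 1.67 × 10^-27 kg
No, relativistic corrections are not needed.

Using the non-relativistic de Broglie formula λ = h/(mv):

v = 3.9% × c = 1.169 × 10^7 m/s

λ = h/(mv)
λ = (6.626 × 10^-34 J·s) / (1.67 × 10^-27 kg × 1.169 × 10^7 m/s)
λ = 3.39 × 10^-14 m

Since v = 3.9% of c < 10% of c, relativistic corrections are NOT significant and this non-relativistic result is a good approximation.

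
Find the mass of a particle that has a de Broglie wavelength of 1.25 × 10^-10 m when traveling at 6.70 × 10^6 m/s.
7.91 × 10^-31 kg

From the de Broglie relation λ = h/(mv), we solve for m:

m = h/(λv)
m = (6.626 × 10^-34 J·s) / (1.25 × 10^-10 m × 6.70 × 10^6 m/s)
m = 7.91 × 10^-31 kg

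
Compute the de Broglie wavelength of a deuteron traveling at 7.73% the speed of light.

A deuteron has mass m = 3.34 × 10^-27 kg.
8.56 × 10^-15 m

Using the de Broglie relation λ = h/(mv):

v = 7.73% × c = 2.317 × 10^7 m/s

λ = h/(mv)
λ = (6.626 × 10^-34 J·s) / (3.34 × 10^-27 kg × 2.317 × 10^7 m/s)
λ = 8.56 × 10^-15 m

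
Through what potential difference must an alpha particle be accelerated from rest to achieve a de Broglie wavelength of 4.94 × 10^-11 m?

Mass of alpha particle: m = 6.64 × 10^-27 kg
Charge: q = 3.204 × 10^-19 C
4.23 × 10^-2 V

From λ = h/√(2mqV), we solve for V:

λ² = h²/(2mqV)
V = h²/(2mqλ²)
V = (6.626 × 10^-34 J·s)² / (2 × 6.64 × 10^-27 kg × 3.204 × 10^-19 C × (4.94 × 10^-11 m)²)
V = 4.23 × 10^-2 V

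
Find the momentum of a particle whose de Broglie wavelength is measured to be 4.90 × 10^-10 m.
1.35 × 10^-24 kg·m/s

From the de Broglie relation λ = h/p, we solve for p:

p = h/λ
p = (6.626 × 10^-34 J·s) / (4.90 × 10^-10 m)
p = 1.35 × 10^-24 kg·m/s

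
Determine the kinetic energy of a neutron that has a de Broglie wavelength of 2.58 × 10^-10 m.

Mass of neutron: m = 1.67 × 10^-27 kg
1.97 × 10^-21 J (or 0.0123 eV)

From λ = h/√(2mKE), we solve for KE:

λ² = h²/(2mKE)
KE = h²/(2mλ²)
KE = (6.626 × 10^-34 J·s)² / (2 × 1.67 × 10^-27 kg × (2.58 × 10^-10 m)²)
KE = 1.97 × 10^-21 J
KE = 0.0123 eV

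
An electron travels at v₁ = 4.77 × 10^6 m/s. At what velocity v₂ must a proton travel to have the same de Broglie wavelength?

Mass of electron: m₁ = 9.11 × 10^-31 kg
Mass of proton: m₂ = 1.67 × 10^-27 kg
v₂ = 2.60 × 10^3 m/s

For equal de Broglie wavelengths: λ₁ = λ₂

h/(m₁v₁) = h/(m₂v₂)
m₁v₁ = m₂v₂
v₂ = v₁ · (m₁/m₂)

v₂ = 4.77 × 10^6 m/s × (9.11 × 10^-31 kg / 1.67 × 10^-27 kg)
v₂ = 2.60 × 10^3 m/s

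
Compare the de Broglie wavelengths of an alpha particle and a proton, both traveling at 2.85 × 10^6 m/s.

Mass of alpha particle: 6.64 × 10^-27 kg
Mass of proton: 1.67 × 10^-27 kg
The proton has the longer wavelength.

Using λ = h/(mv), since both particles have the same velocity, the wavelength depends only on mass.

For alpha particle: λ₁ = h/(m₁v) = 3.50 × 10^-14 m
For proton: λ₂ = h/(m₂v) = 1.39 × 10^-13 m

Since λ ∝ 1/m at constant velocity, the lighter particle has the longer wavelength.

The proton has the longer de Broglie wavelength.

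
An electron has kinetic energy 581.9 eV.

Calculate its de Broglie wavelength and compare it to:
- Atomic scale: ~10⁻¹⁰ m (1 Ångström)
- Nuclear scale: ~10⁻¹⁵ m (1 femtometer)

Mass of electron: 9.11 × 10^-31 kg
λ = 5.08 × 10^-11 m, which is between nuclear and atomic scales.

Using λ = h/√(2mKE):

KE = 581.9 eV = 9.323 × 10^-17 J

λ = h/√(2mKE)
λ = (6.626 × 10^-34 J·s) / √(2 × 9.11 × 10^-31 kg × 9.323 × 10^-17 J)
λ = 5.08 × 10^-11 m

Comparison:
- Atomic scale (10⁻¹⁰ m): λ is 0.51× this size
- Nuclear scale (10⁻¹⁵ m): λ is 5.1e+04× this size

The wavelength is between nuclear and atomic scales.

This wavelength is appropriate for probing atomic structure but too large for nuclear physics experiments.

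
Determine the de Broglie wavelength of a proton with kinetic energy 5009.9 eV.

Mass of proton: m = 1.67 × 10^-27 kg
4.05 × 10^-13 m

Using λ = h/√(2mKE):

First convert KE to Joules: KE = 5009.9 eV = 8.027 × 10^-16 J

λ = h/√(2mKE)
λ = (6.626 × 10^-34 J·s) / √(2 × 1.67 × 10^-27 kg × 8.027 × 10^-16 J)
λ = 4.05 × 10^-13 m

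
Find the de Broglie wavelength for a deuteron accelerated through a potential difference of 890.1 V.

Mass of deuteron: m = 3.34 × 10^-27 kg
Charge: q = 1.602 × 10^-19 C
6.79 × 10^-13 m

When a particle is accelerated through voltage V, it gains kinetic energy KE = qV.

The de Broglie wavelength is then λ = h/√(2mqV):

λ = h/√(2mqV)
λ = (6.626 × 10^-34 J·s) / √(2 × 3.34 × 10^-27 kg × 1.602 × 10^-19 C × 890.1 V)
λ = 6.79 × 10^-13 m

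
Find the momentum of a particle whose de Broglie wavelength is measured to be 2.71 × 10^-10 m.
2.45 × 10^-24 kg·m/s

From the de Broglie relation λ = h/p, we solve for p:

p = h/λ
p = (6.626 × 10^-34 J·s) / (2.71 × 10^-10 m)
p = 2.45 × 10^-24 kg·m/s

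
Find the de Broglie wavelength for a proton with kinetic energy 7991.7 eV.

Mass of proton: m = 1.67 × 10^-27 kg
3.20 × 10^-13 m

Using λ = h/√(2mKE):

First convert KE to Joules: KE = 7991.7 eV = 1.280 × 10^-15 J

λ = h/√(2mKE)
λ = (6.626 × 10^-34 J·s) / √(2 × 1.67 × 10^-27 kg × 1.280 × 10^-15 J)
λ = 3.20 × 10^-13 m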